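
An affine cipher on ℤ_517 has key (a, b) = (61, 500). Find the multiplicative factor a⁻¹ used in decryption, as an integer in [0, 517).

178

Run Euclid on (517, 61):
517 = 8·61 + 29
61 = 2·29 + 3
29 = 9·3 + 2
3 = 1·2 + 1
2 = 2·1 + 0
The gcd is 1. Working backward:
1 = 3 − 2
1 = −29 + 10·3
1 = 10·61 − 21·29
1 = −21·517 + 178·61
So 61·178 ≡ 1 (mod 517).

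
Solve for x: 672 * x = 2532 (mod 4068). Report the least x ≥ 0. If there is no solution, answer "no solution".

First find gcd(672, 4068):
4068 = 6·672 + 36
672 = 18·36 + 24
36 = 1·24 + 12
24 = 2·12 + 0
gcd = 12 and 12 | 2532, so solutions exist. Divide through by 12: 56x ≡ 211 (mod 339).
Now find 56⁻¹ mod 339:
339 = 6·56 + 3
56 = 18·3 + 2
3 = 1·2 + 1
2 = 2·1 + 0
Back-substitute:
1 = 3 − 2
1 = −56 + 19·3
1 = 19·339 − 115·56
So 56·(-115) ≡ 1 (mod 339), i.e. 56⁻¹ ≡ 224.
Then x ≡ 224·211 ≡ 143 (mod 339); the smallest non-negative solution is x = 143.

143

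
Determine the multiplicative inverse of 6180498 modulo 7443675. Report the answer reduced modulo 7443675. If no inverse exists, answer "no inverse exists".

no inverse exists

Compute gcd(6180498, 7443675):
7443675 = 1·6180498 + 1263177
6180498 = 4·1263177 + 1127790
1263177 = 1·1127790 + 135387
1127790 = 8·135387 + 44694
135387 = 3·44694 + 1305
44694 = 34·1305 + 324
1305 = 4·324 + 9
324 = 36·9 + 0
The gcd is 9, not 1, hence no inverse exists.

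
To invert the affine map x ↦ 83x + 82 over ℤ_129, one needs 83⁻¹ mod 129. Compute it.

Extended Euclidean algorithm:
129 = 1×83 + 46
83 = 1×46 + 37
46 = 1×37 + 9
37 = 4×9 + 1
9 = 9×1 + 0
gcd = 1, so the inverse exists. Back-substitute:
1 = 37 − 4·9
1 = −4·46 + 5·37
1 = 5·83 − 9·46
1 = −9·129 + 14·83
So 83·14 ≡ 1 (mod 129).

14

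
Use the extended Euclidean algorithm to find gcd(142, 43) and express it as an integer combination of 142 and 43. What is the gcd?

Euclidean algorithm:
142 = 3*43 + 13
43 = 3*13 + 4
13 = 3*4 + 1
4 = 4*1 + 0
gcd(142, 43) = 1.
Express as a combination:
1 = 13 − 3·4
1 = −3·43 + 10·13
1 = 10·142 − 33·43
So 1 = (10)·142 + (-33)·43.

1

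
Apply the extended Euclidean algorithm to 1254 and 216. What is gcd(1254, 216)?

6

Repeated division:
1254 = 5×216 + 174
216 = 1×174 + 42
174 = 4×42 + 6
42 = 7×6 + 0
gcd(1254, 216) = 6.
Back-substituting:
6 = 174 − 4·42
6 = −4·216 + 5·174
6 = 5·1254 − 29·216
So 6 = (5)·1254 + (-29)·216.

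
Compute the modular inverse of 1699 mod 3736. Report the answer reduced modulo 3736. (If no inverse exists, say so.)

Extended Euclidean algorithm:
3736 = 2×1699 + 338
1699 = 5×338 + 9
338 = 37×9 + 5
9 = 1×5 + 4
5 = 1×4 + 1
4 = 4×1 + 0
Since gcd(1699, 3736) = 1, back-substitute to write 1 as a combination:
1 = 5 − 4
1 = −9 + 2·5
1 = 2·338 − 75·9
1 = −75·1699 + 377·338
1 = 377·3736 − 829·1699
So 1699·(-829) ≡ 1 (mod 3736), and -829 ≡ 2907 (mod 3736).

2907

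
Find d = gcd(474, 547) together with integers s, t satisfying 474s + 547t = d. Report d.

Repeated division:
547 = 1*474 + 73
474 = 6*73 + 36
73 = 2*36 + 1
36 = 36*1 + 0
gcd(474, 547) = 1.
Working backward:
1 = 73 − 2·36
1 = −2·474 + 13·73
1 = 13·547 − 15·474
So 1 = (13)·547 + (-15)·474.

1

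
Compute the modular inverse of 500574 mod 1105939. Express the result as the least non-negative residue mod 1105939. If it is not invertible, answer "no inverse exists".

Extended Euclidean algorithm:
1105939 = 2×500574 + 104791
500574 = 4×104791 + 81410
104791 = 1×81410 + 23381
81410 = 3×23381 + 11267
23381 = 2×11267 + 847
11267 = 13×847 + 256
847 = 3×256 + 79
256 = 3×79 + 19
79 = 4×19 + 3
19 = 6×3 + 1
3 = 3×1 + 0
Since gcd(500574, 1105939) = 1, back-substitute to write 1 as a combination:
1 = 19 − 6·3
1 = −6·79 + 25·19
1 = 25·256 − 81·79
1 = −81·847 + 268·256
1 = 268·11267 − 3565·847
1 = −3565·23381 + 7398·11267
1 = 7398·81410 − 25759·23381
1 = −25759·104791 + 33157·81410
1 = 33157·500574 − 158387·104791
1 = −158387·1105939 + 349931·500574
So 500574·349931 ≡ 1 (mod 1105939).

349931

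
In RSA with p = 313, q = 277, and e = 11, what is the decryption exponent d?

62627

φ(n) = (p−1)(q−1) = 312·276 = 86112.
Need d with 11·d ≡ 1 (mod 86112). Apply the extended Euclidean algorithm:
86112 = 7828×11 + 4
11 = 2×4 + 3
4 = 1×3 + 1
3 = 3×1 + 0
Back-substitute:
1 = 4 − 3
1 = −11 + 3·4
1 = 3·86112 − 23485·11
So 11·(-23485) ≡ 1 (mod 86112), hence d ≡ -23485 ≡ 62627 (mod 86112).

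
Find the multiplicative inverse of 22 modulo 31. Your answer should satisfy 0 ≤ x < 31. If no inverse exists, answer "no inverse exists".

24

gcd(31, 22) by repeated division:
31 = 1*22 + 9
22 = 2*9 + 4
9 = 2*4 + 1
4 = 4*1 + 0
The gcd is 1. Working backward:
1 = 9 − 2·4
1 = −2·22 + 5·9
1 = 5·31 − 7·22
Thus 22·(-7) ≡ 1 (mod 31); reducing, -7 mod 31 = 24.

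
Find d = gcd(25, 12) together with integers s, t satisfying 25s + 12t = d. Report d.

1

Repeated division:
25 = 2×12 + 1
12 = 12×1 + 0
gcd(25, 12) = 1.
Back-substituting:
1 = 25 − 2·12
So 1 = (1)·25 + (-2)·12.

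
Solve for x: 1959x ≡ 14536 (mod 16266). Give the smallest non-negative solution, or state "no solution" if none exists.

no solution

gcd(1959, 16266):
16266 = 8×1959 + 594
1959 = 3×594 + 177
594 = 3×177 + 63
177 = 2×63 + 51
63 = 1×51 + 12
51 = 4×12 + 3
12 = 4×3 + 0
gcd = 3, but 3 ∤ 14536, so the congruence has no solution.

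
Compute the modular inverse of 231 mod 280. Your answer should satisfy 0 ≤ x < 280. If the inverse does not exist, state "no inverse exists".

no inverse exists

Euclidean algorithm on 280, 231:
280 = 1·231 + 49
231 = 4·49 + 35
49 = 1·35 + 14
35 = 2·14 + 7
14 = 2·7 + 0
gcd(231, 280) = 7 ≠ 1, so 231 has no multiplicative inverse modulo 280.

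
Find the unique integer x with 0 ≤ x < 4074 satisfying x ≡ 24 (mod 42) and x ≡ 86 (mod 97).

Write x = 24 + 42·k. Then 42·k ≡ 86 − 24 ≡ 62 (mod 97).
Need 42⁻¹ mod 97. Extended Euclid on (97, 42):
97 = 2*42 + 13
42 = 3*13 + 3
13 = 4*3 + 1
3 = 3*1 + 0
Back-substitute:
1 = 13 − 4·3
1 = −4·42 + 13·13
1 = 13·97 − 30·42
42⁻¹ ≡ 67 (mod 97), so k ≡ 67·62 ≡ 80 (mod 97).
x = 24 + 42·80 = 3384.

3384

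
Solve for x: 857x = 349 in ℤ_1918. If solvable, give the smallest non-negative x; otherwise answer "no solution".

First find gcd(857, 1918):
1918 = 2·857 + 204
857 = 4·204 + 41
204 = 4·41 + 40
41 = 1·40 + 1
40 = 40·1 + 0
gcd = 1, so a unique solution mod 1918 exists.
Back-substitute for the Bézout coefficients:
1 = 41 − 40
1 = −204 + 5·41
1 = 5·857 − 21·204
1 = −21·1918 + 47·857
So 857·(47) ≡ 1 (mod 1918), giving 857⁻¹ ≡ 47.
x ≡ 857⁻¹·349 ≡ 47·349 ≡ 1059 (mod 1918).

1059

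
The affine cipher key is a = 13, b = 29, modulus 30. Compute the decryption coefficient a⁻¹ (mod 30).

7

gcd(30, 13) by repeated division:
30 = 2*13 + 4
13 = 3*4 + 1
4 = 4*1 + 0
The gcd is 1. Working backward:
1 = 13 − 3·4
1 = −3·30 + 7·13
So 13·7 ≡ 1 (mod 30).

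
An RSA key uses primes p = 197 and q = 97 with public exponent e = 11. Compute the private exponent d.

φ(n) = (p−1)(q−1) = 196·96 = 18816.
Need d with 11·d ≡ 1 (mod 18816). Apply the extended Euclidean algorithm:
18816 = 1710×11 + 6
11 = 1×6 + 5
6 = 1×5 + 1
5 = 5×1 + 0
Back-substitute:
1 = 6 − 5
1 = −11 + 2·6
1 = 2·18816 − 3421·11
So 11·(-3421) ≡ 1 (mod 18816), hence d ≡ -3421 ≡ 15395 (mod 18816).

15395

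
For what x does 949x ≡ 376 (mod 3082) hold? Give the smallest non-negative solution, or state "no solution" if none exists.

1228

First find gcd(949, 3082):
3082 = 3·949 + 235
949 = 4·235 + 9
235 = 26·9 + 1
9 = 9·1 + 0
gcd = 1, so a unique solution mod 3082 exists.
Back-substitute for the Bézout coefficients:
1 = 235 − 26·9
1 = −26·949 + 105·235
1 = 105·3082 − 341·949
So 949·(-341) ≡ 1 (mod 3082), giving 949⁻¹ ≡ 2741.
x ≡ 949⁻¹·376 ≡ 2741·376 ≡ 1228 (mod 3082).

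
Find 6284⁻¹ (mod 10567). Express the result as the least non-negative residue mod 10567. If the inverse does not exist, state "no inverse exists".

4663

gcd(10567, 6284) by repeated division:
10567 = 1×6284 + 4283
6284 = 1×4283 + 2001
4283 = 2×2001 + 281
2001 = 7×281 + 34
281 = 8×34 + 9
34 = 3×9 + 7
9 = 1×7 + 2
7 = 3×2 + 1
2 = 2×1 + 0
Since gcd(6284, 10567) = 1, back-substitute to write 1 as a combination:
1 = 7 − 3·2
1 = −3·9 + 4·7
1 = 4·34 − 15·9
1 = −15·281 + 124·34
1 = 124·2001 − 883·281
1 = −883·4283 + 1890·2001
1 = 1890·6284 − 2773·4283
1 = −2773·10567 + 4663·6284
So 6284·4663 ≡ 1 (mod 10567).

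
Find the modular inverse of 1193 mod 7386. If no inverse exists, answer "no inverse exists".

5993

Apply the Euclidean algorithm to 7386 and 1193:
7386 = 6*1193 + 228
1193 = 5*228 + 53
228 = 4*53 + 16
53 = 3*16 + 5
16 = 3*5 + 1
5 = 5*1 + 0
Since gcd(1193, 7386) = 1, back-substitute to write 1 as a combination:
1 = 16 − 3·5
1 = −3·53 + 10·16
1 = 10·228 − 43·53
1 = −43·1193 + 225·228
1 = 225·7386 − 1393·1193
Hence 1193⁻¹ ≡ -1393 ≡ 5993 (mod 7386).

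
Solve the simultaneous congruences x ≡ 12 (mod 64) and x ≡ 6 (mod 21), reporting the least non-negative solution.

972

Write x = 12 + 64·k. Then 64·k ≡ 6 − 12 ≡ 15 (mod 21).
Need 64⁻¹ mod 21. Extended Euclid on (21, 1):
21 = 21·1 + 0
64⁻¹ ≡ 1 (mod 21), so k ≡ 1·15 ≡ 15 (mod 21).
x = 12 + 64·15 = 972.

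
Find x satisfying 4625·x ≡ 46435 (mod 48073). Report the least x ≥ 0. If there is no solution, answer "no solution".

First find gcd(4625, 48073):
48073 = 10*4625 + 1823
4625 = 2*1823 + 979
1823 = 1*979 + 844
979 = 1*844 + 135
844 = 6*135 + 34
135 = 3*34 + 33
34 = 1*33 + 1
33 = 33*1 + 0
gcd = 1, so a unique solution mod 48073 exists.
Back-substitute for the Bézout coefficients:
1 = 34 − 33
1 = −135 + 4·34
1 = 4·844 − 25·135
1 = −25·979 + 29·844
1 = 29·1823 − 54·979
1 = −54·4625 + 137·1823
1 = 137·48073 − 1424·4625
So 4625·(-1424) ≡ 1 (mod 48073), giving 4625⁻¹ ≡ 46649.
x ≡ 4625⁻¹·46435 ≡ 46649·46435 ≡ 25008 (mod 48073).

25008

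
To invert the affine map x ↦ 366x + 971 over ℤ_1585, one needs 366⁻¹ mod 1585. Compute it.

1061

Apply the Euclidean algorithm to 1585 and 366:
1585 = 4*366 + 121
366 = 3*121 + 3
121 = 40*3 + 1
3 = 3*1 + 0
gcd = 1, so the inverse exists. Back-substitute:
1 = 121 − 40·3
1 = −40·366 + 121·121
1 = 121·1585 − 524·366
Thus 366·(-524) ≡ 1 (mod 1585); reducing, -524 mod 1585 = 1061.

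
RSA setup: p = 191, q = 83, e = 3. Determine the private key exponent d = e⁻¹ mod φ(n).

φ(n) = (p−1)(q−1) = 190·82 = 15580.
Need d with 3·d ≡ 1 (mod 15580). Apply the extended Euclidean algorithm:
15580 = 5193*3 + 1
3 = 3*1 + 0
Back-substitute:
1 = 15580 − 5193·3
So 3·(-5193) ≡ 1 (mod 15580), hence d ≡ -5193 ≡ 10387 (mod 15580).

10387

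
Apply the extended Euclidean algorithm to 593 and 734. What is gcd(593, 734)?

1

Repeated division:
734 = 1*593 + 141
593 = 4*141 + 29
141 = 4*29 + 25
29 = 1*25 + 4
25 = 6*4 + 1
4 = 4*1 + 0
gcd(593, 734) = 1.
Express as a combination:
1 = 25 − 6·4
1 = −6·29 + 7·25
1 = 7·141 − 34·29
1 = −34·593 + 143·141
1 = 143·734 − 177·593
So 1 = (143)·734 + (-177)·593.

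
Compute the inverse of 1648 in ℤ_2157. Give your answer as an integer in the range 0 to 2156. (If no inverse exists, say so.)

517

gcd(2157, 1648) by repeated division:
2157 = 1*1648 + 509
1648 = 3*509 + 121
509 = 4*121 + 25
121 = 4*25 + 21
25 = 1*21 + 4
21 = 5*4 + 1
4 = 4*1 + 0
Since gcd(1648, 2157) = 1, back-substitute to write 1 as a combination:
1 = 21 − 5·4
1 = −5·25 + 6·21
1 = 6·121 − 29·25
1 = −29·509 + 122·121
1 = 122·1648 − 395·509
1 = −395·2157 + 517·1648
So 1648·517 ≡ 1 (mod 2157).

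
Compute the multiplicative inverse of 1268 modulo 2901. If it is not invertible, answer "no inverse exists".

1526

Apply the Euclidean algorithm to 2901 and 1268:
2901 = 2·1268 + 365
1268 = 3·365 + 173
365 = 2·173 + 19
173 = 9·19 + 2
19 = 9·2 + 1
2 = 2·1 + 0
Since gcd(1268, 2901) = 1, back-substitute to write 1 as a combination:
1 = 19 − 9·2
1 = −9·173 + 82·19
1 = 82·365 − 173·173
1 = −173·1268 + 601·365
1 = 601·2901 − 1375·1268
Hence 1268⁻¹ ≡ -1375 ≡ 1526 (mod 2901).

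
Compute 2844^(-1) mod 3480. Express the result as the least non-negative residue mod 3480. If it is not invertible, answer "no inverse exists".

Compute gcd(2844, 3480):
3480 = 1·2844 + 636
2844 = 4·636 + 300
636 = 2·300 + 36
300 = 8·36 + 12
36 = 3·12 + 0
The gcd is 12, not 1, hence no inverse exists.

no inverse exists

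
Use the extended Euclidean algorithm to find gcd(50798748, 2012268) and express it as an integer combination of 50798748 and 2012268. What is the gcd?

12

Euclidean algorithm:
50798748 = 25·2012268 + 492048
2012268 = 4·492048 + 44076
492048 = 11·44076 + 7212
44076 = 6·7212 + 804
7212 = 8·804 + 780
804 = 1·780 + 24
780 = 32·24 + 12
24 = 2·12 + 0
gcd(50798748, 2012268) = 12.
Express as a combination:
12 = 780 − 32·24
12 = −32·804 + 33·780
12 = 33·7212 − 296·804
12 = −296·44076 + 1809·7212
12 = 1809·492048 − 20195·44076
12 = −20195·2012268 + 82589·492048
12 = 82589·50798748 − 2084920·2012268
So 12 = (82589)·50798748 + (-2084920)·2012268.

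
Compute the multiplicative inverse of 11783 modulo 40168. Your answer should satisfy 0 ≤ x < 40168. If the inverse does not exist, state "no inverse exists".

Apply the Euclidean algorithm to 40168 and 11783:
40168 = 3*11783 + 4819
11783 = 2*4819 + 2145
4819 = 2*2145 + 529
2145 = 4*529 + 29
529 = 18*29 + 7
29 = 4*7 + 1
7 = 7*1 + 0
gcd = 1, so the inverse exists. Back-substitute:
1 = 29 − 4·7
1 = −4·529 + 73·29
1 = 73·2145 − 296·529
1 = −296·4819 + 665·2145
1 = 665·11783 − 1626·4819
1 = −1626·40168 + 5543·11783
So 11783·5543 ≡ 1 (mod 40168).

5543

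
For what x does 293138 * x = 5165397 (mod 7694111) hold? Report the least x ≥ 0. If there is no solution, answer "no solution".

5035503

First find gcd(293138, 7694111):
7694111 = 26×293138 + 72523
293138 = 4×72523 + 3046
72523 = 23×3046 + 2465
3046 = 1×2465 + 581
2465 = 4×581 + 141
581 = 4×141 + 17
141 = 8×17 + 5
17 = 3×5 + 2
5 = 2×2 + 1
2 = 2×1 + 0
gcd = 1, so a unique solution mod 7694111 exists.
Back-substitute for the Bézout coefficients:
1 = 5 − 2·2
1 = −2·17 + 7·5
1 = 7·141 − 58·17
1 = −58·581 + 239·141
1 = 239·2465 − 1014·581
1 = −1014·3046 + 1253·2465
1 = 1253·72523 − 29833·3046
1 = −29833·293138 + 120585·72523
1 = 120585·7694111 − 3165043·293138
So 293138·(-3165043) ≡ 1 (mod 7694111), giving 293138⁻¹ ≡ 4529068.
x ≡ 293138⁻¹·5165397 ≡ 4529068·5165397 ≡ 5035503 (mod 7694111).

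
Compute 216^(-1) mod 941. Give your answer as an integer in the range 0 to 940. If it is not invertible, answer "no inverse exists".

501

Run Euclid on (941, 216):
941 = 4·216 + 77
216 = 2·77 + 62
77 = 1·62 + 15
62 = 4·15 + 2
15 = 7·2 + 1
2 = 2·1 + 0
The gcd is 1. Working backward:
1 = 15 − 7·2
1 = −7·62 + 29·15
1 = 29·77 − 36·62
1 = −36·216 + 101·77
1 = 101·941 − 440·216
Hence 216⁻¹ ≡ -440 ≡ 501 (mod 941).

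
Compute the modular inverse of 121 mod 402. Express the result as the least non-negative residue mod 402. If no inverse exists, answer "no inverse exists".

103

Extended Euclidean algorithm:
402 = 3*121 + 39
121 = 3*39 + 4
39 = 9*4 + 3
4 = 1*3 + 1
3 = 3*1 + 0
The gcd is 1. Working backward:
1 = 4 − 3
1 = −39 + 10·4
1 = 10·121 − 31·39
1 = −31·402 + 103·121
So 121·103 ≡ 1 (mod 402).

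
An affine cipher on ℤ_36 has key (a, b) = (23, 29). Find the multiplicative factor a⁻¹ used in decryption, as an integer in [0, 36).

11

gcd(36, 23) by repeated division:
36 = 1·23 + 13
23 = 1·13 + 10
13 = 1·10 + 3
10 = 3·3 + 1
3 = 3·1 + 0
Since gcd(23, 36) = 1, back-substitute to write 1 as a combination:
1 = 10 − 3·3
1 = −3·13 + 4·10
1 = 4·23 − 7·13
1 = −7·36 + 11·23
So 23·11 ≡ 1 (mod 36).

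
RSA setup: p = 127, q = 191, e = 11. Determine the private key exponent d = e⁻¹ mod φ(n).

17411

φ(n) = (p−1)(q−1) = 126·190 = 23940.
Need d with 11·d ≡ 1 (mod 23940). Apply the extended Euclidean algorithm:
23940 = 2176·11 + 4
11 = 2·4 + 3
4 = 1·3 + 1
3 = 3·1 + 0
Back-substitute:
1 = 4 − 3
1 = −11 + 3·4
1 = 3·23940 − 6529·11
So 11·(-6529) ≡ 1 (mod 23940), hence d ≡ -6529 ≡ 17411 (mod 23940).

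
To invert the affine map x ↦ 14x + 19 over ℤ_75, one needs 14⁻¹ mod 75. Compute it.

59

gcd(75, 14) by repeated division:
75 = 5*14 + 5
14 = 2*5 + 4
5 = 1*4 + 1
4 = 4*1 + 0
gcd = 1, so the inverse exists. Back-substitute:
1 = 5 − 4
1 = −14 + 3·5
1 = 3·75 − 16·14
Thus 14·(-16) ≡ 1 (mod 75); reducing, -16 mod 75 = 59.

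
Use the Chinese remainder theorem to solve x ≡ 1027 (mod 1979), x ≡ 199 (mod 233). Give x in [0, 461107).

Write x = 1027 + 1979·k. Then 1979·k ≡ 199 − 1027 ≡ 104 (mod 233).
Need 1979⁻¹ mod 233. Extended Euclid on (233, 115):
233 = 2*115 + 3
115 = 38*3 + 1
3 = 3*1 + 0
Back-substitute:
1 = 115 − 38·3
1 = −38·233 + 77·115
1979⁻¹ ≡ 77 (mod 233), so k ≡ 77·104 ≡ 86 (mod 233).
x = 1027 + 1979·86 = 171221.

171221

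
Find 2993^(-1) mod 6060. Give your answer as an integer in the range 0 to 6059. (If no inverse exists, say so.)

737

gcd(6060, 2993) by repeated division:
6060 = 2×2993 + 74
2993 = 40×74 + 33
74 = 2×33 + 8
33 = 4×8 + 1
8 = 8×1 + 0
Since gcd(2993, 6060) = 1, back-substitute to write 1 as a combination:
1 = 33 − 4·8
1 = −4·74 + 9·33
1 = 9·2993 − 364·74
1 = −364·6060 + 737·2993
So 2993·737 ≡ 1 (mod 6060).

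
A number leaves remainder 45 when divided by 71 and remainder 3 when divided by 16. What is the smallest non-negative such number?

Write x = 45 + 71·k. Then 71·k ≡ 3 − 45 ≡ 6 (mod 16).
Need 71⁻¹ mod 16. Extended Euclid on (16, 7):
16 = 2×7 + 2
7 = 3×2 + 1
2 = 2×1 + 0
Back-substitute:
1 = 7 − 3·2
1 = −3·16 + 7·7
71⁻¹ ≡ 7 (mod 16), so k ≡ 7·6 ≡ 10 (mod 16).
x = 45 + 71·10 = 755.

755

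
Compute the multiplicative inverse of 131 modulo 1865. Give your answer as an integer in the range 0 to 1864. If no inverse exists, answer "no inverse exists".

541

gcd(1865, 131) by repeated division:
1865 = 14*131 + 31
131 = 4*31 + 7
31 = 4*7 + 3
7 = 2*3 + 1
3 = 3*1 + 0
The gcd is 1. Working backward:
1 = 7 − 2·3
1 = −2·31 + 9·7
1 = 9·131 − 38·31
1 = −38·1865 + 541·131
So 131·541 ≡ 1 (mod 1865).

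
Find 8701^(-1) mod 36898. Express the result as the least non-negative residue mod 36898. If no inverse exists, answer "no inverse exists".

gcd(36898, 8701) by repeated division:
36898 = 4×8701 + 2094
8701 = 4×2094 + 325
2094 = 6×325 + 144
325 = 2×144 + 37
144 = 3×37 + 33
37 = 1×33 + 4
33 = 8×4 + 1
4 = 4×1 + 0
gcd = 1, so the inverse exists. Back-substitute:
1 = 33 − 8·4
1 = −8·37 + 9·33
1 = 9·144 − 35·37
1 = −35·325 + 79·144
1 = 79·2094 − 509·325
1 = −509·8701 + 2115·2094
1 = 2115·36898 − 8969·8701
Thus 8701·(-8969) ≡ 1 (mod 36898); reducing, -8969 mod 36898 = 27929.

27929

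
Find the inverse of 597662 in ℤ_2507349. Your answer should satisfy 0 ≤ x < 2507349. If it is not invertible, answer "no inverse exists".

Compute gcd(597662, 2507349):
2507349 = 4·597662 + 116701
597662 = 5·116701 + 14157
116701 = 8·14157 + 3445
14157 = 4·3445 + 377
3445 = 9·377 + 52
377 = 7·52 + 13
52 = 4·13 + 0
Since gcd = 13 > 1, 597662 is not a unit mod 2507349.

no inverse exists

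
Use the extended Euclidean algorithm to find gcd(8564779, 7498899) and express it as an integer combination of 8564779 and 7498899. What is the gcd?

Repeated division:
8564779 = 1×7498899 + 1065880
7498899 = 7×1065880 + 37739
1065880 = 28×37739 + 9188
37739 = 4×9188 + 987
9188 = 9×987 + 305
987 = 3×305 + 72
305 = 4×72 + 17
72 = 4×17 + 4
17 = 4×4 + 1
4 = 4×1 + 0
gcd(8564779, 7498899) = 1.
Express as a combination:
1 = 17 − 4·4
1 = −4·72 + 17·17
1 = 17·305 − 72·72
1 = −72·987 + 233·305
1 = 233·9188 − 2169·987
1 = −2169·37739 + 8909·9188
1 = 8909·1065880 − 251621·37739
1 = −251621·7498899 + 1770256·1065880
1 = 1770256·8564779 − 2021877·7498899
So 1 = (1770256)·8564779 + (-2021877)·7498899.

1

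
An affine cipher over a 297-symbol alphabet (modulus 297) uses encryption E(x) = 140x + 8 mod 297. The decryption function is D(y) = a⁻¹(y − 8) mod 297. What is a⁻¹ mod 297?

Apply the Euclidean algorithm to 297 and 140:
297 = 2×140 + 17
140 = 8×17 + 4
17 = 4×4 + 1
4 = 4×1 + 0
The gcd is 1. Working backward:
1 = 17 − 4·4
1 = −4·140 + 33·17
1 = 33·297 − 70·140
Thus 140·(-70) ≡ 1 (mod 297); reducing, -70 mod 297 = 227.

227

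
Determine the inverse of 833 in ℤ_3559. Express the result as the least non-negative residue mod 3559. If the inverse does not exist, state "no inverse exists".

gcd(3559, 833) by repeated division:
3559 = 4·833 + 227
833 = 3·227 + 152
227 = 1·152 + 75
152 = 2·75 + 2
75 = 37·2 + 1
2 = 2·1 + 0
The gcd is 1. Working backward:
1 = 75 − 37·2
1 = −37·152 + 75·75
1 = 75·227 − 112·152
1 = −112·833 + 411·227
1 = 411·3559 − 1756·833
Hence 833⁻¹ ≡ -1756 ≡ 1803 (mod 3559).

1803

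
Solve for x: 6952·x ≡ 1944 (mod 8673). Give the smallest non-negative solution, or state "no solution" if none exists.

3204

First find gcd(6952, 8673):
8673 = 1·6952 + 1721
6952 = 4·1721 + 68
1721 = 25·68 + 21
68 = 3·21 + 5
21 = 4·5 + 1
5 = 5·1 + 0
gcd = 1, so a unique solution mod 8673 exists.
Back-substitute for the Bézout coefficients:
1 = 21 − 4·5
1 = −4·68 + 13·21
1 = 13·1721 − 329·68
1 = −329·6952 + 1329·1721
1 = 1329·8673 − 1658·6952
So 6952·(-1658) ≡ 1 (mod 8673), giving 6952⁻¹ ≡ 7015.
x ≡ 6952⁻¹·1944 ≡ 7015·1944 ≡ 3204 (mod 8673).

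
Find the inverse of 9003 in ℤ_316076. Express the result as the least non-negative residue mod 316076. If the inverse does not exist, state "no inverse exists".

Apply the Euclidean algorithm to 316076 and 9003:
316076 = 35*9003 + 971
9003 = 9*971 + 264
971 = 3*264 + 179
264 = 1*179 + 85
179 = 2*85 + 9
85 = 9*9 + 4
9 = 2*4 + 1
4 = 4*1 + 0
The gcd is 1. Working backward:
1 = 9 − 2·4
1 = −2·85 + 19·9
1 = 19·179 − 40·85
1 = −40·264 + 59·179
1 = 59·971 − 217·264
1 = −217·9003 + 2012·971
1 = 2012·316076 − 70637·9003
Thus 9003·(-70637) ≡ 1 (mod 316076); reducing, -70637 mod 316076 = 245439.

245439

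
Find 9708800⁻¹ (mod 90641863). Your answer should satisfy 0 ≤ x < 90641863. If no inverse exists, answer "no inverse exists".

gcd(90641863, 9708800) by repeated division:
90641863 = 9*9708800 + 3262663
9708800 = 2*3262663 + 3183474
3262663 = 1*3183474 + 79189
3183474 = 40*79189 + 15914
79189 = 4*15914 + 15533
15914 = 1*15533 + 381
15533 = 40*381 + 293
381 = 1*293 + 88
293 = 3*88 + 29
88 = 3*29 + 1
29 = 29*1 + 0
Since gcd(9708800, 90641863) = 1, back-substitute to write 1 as a combination:
1 = 88 − 3·29
1 = −3·293 + 10·88
1 = 10·381 − 13·293
1 = −13·15533 + 530·381
1 = 530·15914 − 543·15533
1 = −543·79189 + 2702·15914
1 = 2702·3183474 − 108623·79189
1 = −108623·3262663 + 111325·3183474
1 = 111325·9708800 − 331273·3262663
1 = −331273·90641863 + 3092782·9708800
So 9708800·3092782 ≡ 1 (mod 90641863).

3092782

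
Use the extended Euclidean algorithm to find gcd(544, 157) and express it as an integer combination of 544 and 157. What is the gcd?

1

Repeated division:
544 = 3*157 + 73
157 = 2*73 + 11
73 = 6*11 + 7
11 = 1*7 + 4
7 = 1*4 + 3
4 = 1*3 + 1
3 = 3*1 + 0
gcd(544, 157) = 1.
Back-substituting:
1 = 4 − 3
1 = −7 + 2·4
1 = 2·11 − 3·7
1 = −3·73 + 20·11
1 = 20·157 − 43·73
1 = −43·544 + 149·157
So 1 = (-43)·544 + (149)·157.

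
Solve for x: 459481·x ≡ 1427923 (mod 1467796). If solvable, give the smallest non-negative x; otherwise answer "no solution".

gcd(459481, 1467796):
1467796 = 3·459481 + 89353
459481 = 5·89353 + 12716
89353 = 7·12716 + 341
12716 = 37·341 + 99
341 = 3·99 + 44
99 = 2·44 + 11
44 = 4·11 + 0
gcd = 11, but 11 ∤ 1427923, so the congruence has no solution.

no solution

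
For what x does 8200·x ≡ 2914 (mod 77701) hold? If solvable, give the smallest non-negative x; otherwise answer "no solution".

First find gcd(8200, 77701):
77701 = 9·8200 + 3901
8200 = 2·3901 + 398
3901 = 9·398 + 319
398 = 1·319 + 79
319 = 4·79 + 3
79 = 26·3 + 1
3 = 3·1 + 0
gcd = 1, so a unique solution mod 77701 exists.
Back-substitute for the Bézout coefficients:
1 = 79 − 26·3
1 = −26·319 + 105·79
1 = 105·398 − 131·319
1 = −131·3901 + 1284·398
1 = 1284·8200 − 2699·3901
1 = −2699·77701 + 25575·8200
So 8200·(25575) ≡ 1 (mod 77701), giving 8200⁻¹ ≡ 25575.
x ≡ 8200⁻¹·2914 ≡ 25575·2914 ≡ 10291 (mod 77701).

10291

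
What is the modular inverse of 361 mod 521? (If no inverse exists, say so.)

gcd(521, 361) by repeated division:
521 = 1·361 + 160
361 = 2·160 + 41
160 = 3·41 + 37
41 = 1·37 + 4
37 = 9·4 + 1
4 = 4·1 + 0
The gcd is 1. Working backward:
1 = 37 − 9·4
1 = −9·41 + 10·37
1 = 10·160 − 39·41
1 = −39·361 + 88·160
1 = 88·521 − 127·361
Thus 361·(-127) ≡ 1 (mod 521); reducing, -127 mod 521 = 394.

394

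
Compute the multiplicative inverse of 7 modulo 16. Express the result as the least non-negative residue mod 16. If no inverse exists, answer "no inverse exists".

7

Extended Euclidean algorithm:
16 = 2×7 + 2
7 = 3×2 + 1
2 = 2×1 + 0
The gcd is 1. Working backward:
1 = 7 − 3·2
1 = −3·16 + 7·7
So 7·7 ≡ 1 (mod 16).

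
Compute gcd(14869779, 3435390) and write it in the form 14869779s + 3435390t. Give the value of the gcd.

Apply Euclid's algorithm to 14869779 and 3435390:
14869779 = 4×3435390 + 1128219
3435390 = 3×1128219 + 50733
1128219 = 22×50733 + 12093
50733 = 4×12093 + 2361
12093 = 5×2361 + 288
2361 = 8×288 + 57
288 = 5×57 + 3
57 = 19×3 + 0
gcd(14869779, 3435390) = 3.
Back-substituting:
3 = 288 − 5·57
3 = −5·2361 + 41·288
3 = 41·12093 − 210·2361
3 = −210·50733 + 881·12093
3 = 881·1128219 − 19592·50733
3 = −19592·3435390 + 59657·1128219
3 = 59657·14869779 − 258220·3435390
So 3 = (59657)·14869779 + (-258220)·3435390.

3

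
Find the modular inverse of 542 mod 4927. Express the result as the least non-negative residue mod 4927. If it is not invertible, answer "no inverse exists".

3318

Run Euclid on (4927, 542):
4927 = 9×542 + 49
542 = 11×49 + 3
49 = 16×3 + 1
3 = 3×1 + 0
gcd = 1, so the inverse exists. Back-substitute:
1 = 49 − 16·3
1 = −16·542 + 177·49
1 = 177·4927 − 1609·542
So 542·(-1609) ≡ 1 (mod 4927), and -1609 ≡ 3318 (mod 4927).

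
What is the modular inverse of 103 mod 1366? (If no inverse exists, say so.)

Run Euclid on (1366, 103):
1366 = 13×103 + 27
103 = 3×27 + 22
27 = 1×22 + 5
22 = 4×5 + 2
5 = 2×2 + 1
2 = 2×1 + 0
The gcd is 1. Working backward:
1 = 5 − 2·2
1 = −2·22 + 9·5
1 = 9·27 − 11·22
1 = −11·103 + 42·27
1 = 42·1366 − 557·103
Hence 103⁻¹ ≡ -557 ≡ 809 (mod 1366).

809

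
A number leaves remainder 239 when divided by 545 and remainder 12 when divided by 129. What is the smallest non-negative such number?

27489

Write x = 239 + 545·k. Then 545·k ≡ 12 − 239 ≡ 31 (mod 129).
Need 545⁻¹ mod 129. Extended Euclid on (129, 29):
129 = 4*29 + 13
29 = 2*13 + 3
13 = 4*3 + 1
3 = 3*1 + 0
Back-substitute:
1 = 13 − 4·3
1 = −4·29 + 9·13
1 = 9·129 − 40·29
545⁻¹ ≡ 89 (mod 129), so k ≡ 89·31 ≡ 50 (mod 129).
x = 239 + 545·50 = 27489.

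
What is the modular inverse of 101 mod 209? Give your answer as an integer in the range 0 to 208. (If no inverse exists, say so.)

149

Run Euclid on (209, 101):
209 = 2*101 + 7
101 = 14*7 + 3
7 = 2*3 + 1
3 = 3*1 + 0
gcd = 1, so the inverse exists. Back-substitute:
1 = 7 − 2·3
1 = −2·101 + 29·7
1 = 29·209 − 60·101
Thus 101·(-60) ≡ 1 (mod 209); reducing, -60 mod 209 = 149.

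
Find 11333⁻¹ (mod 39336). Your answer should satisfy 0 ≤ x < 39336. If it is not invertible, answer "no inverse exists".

17549

Run Euclid on (39336, 11333):
39336 = 3·11333 + 5337
11333 = 2·5337 + 659
5337 = 8·659 + 65
659 = 10·65 + 9
65 = 7·9 + 2
9 = 4·2 + 1
2 = 2·1 + 0
Since gcd(11333, 39336) = 1, back-substitute to write 1 as a combination:
1 = 9 − 4·2
1 = −4·65 + 29·9
1 = 29·659 − 294·65
1 = −294·5337 + 2381·659
1 = 2381·11333 − 5056·5337
1 = −5056·39336 + 17549·11333
So 11333·17549 ≡ 1 (mod 39336).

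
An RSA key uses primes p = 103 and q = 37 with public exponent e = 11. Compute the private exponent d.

2003

φ(n) = (p−1)(q−1) = 102·36 = 3672.
Need d with 11·d ≡ 1 (mod 3672). Apply the extended Euclidean algorithm:
3672 = 333·11 + 9
11 = 1·9 + 2
9 = 4·2 + 1
2 = 2·1 + 0
Back-substitute:
1 = 9 − 4·2
1 = −4·11 + 5·9
1 = 5·3672 − 1669·11
So 11·(-1669) ≡ 1 (mod 3672), hence d ≡ -1669 ≡ 2003 (mod 3672).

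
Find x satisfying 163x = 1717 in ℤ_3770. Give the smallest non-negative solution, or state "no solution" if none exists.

2069

First find gcd(163, 3770):
3770 = 23×163 + 21
163 = 7×21 + 16
21 = 1×16 + 5
16 = 3×5 + 1
5 = 5×1 + 0
gcd = 1, so a unique solution mod 3770 exists.
Back-substitute for the Bézout coefficients:
1 = 16 − 3·5
1 = −3·21 + 4·16
1 = 4·163 − 31·21
1 = −31·3770 + 717·163
So 163·(717) ≡ 1 (mod 3770), giving 163⁻¹ ≡ 717.
x ≡ 163⁻¹·1717 ≡ 717·1717 ≡ 2069 (mod 3770).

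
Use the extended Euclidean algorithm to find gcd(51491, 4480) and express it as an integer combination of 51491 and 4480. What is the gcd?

1

Repeated division:
51491 = 11·4480 + 2211
4480 = 2·2211 + 58
2211 = 38·58 + 7
58 = 8·7 + 2
7 = 3·2 + 1
2 = 2·1 + 0
gcd(51491, 4480) = 1.
Express as a combination:
1 = 7 − 3·2
1 = −3·58 + 25·7
1 = 25·2211 − 953·58
1 = −953·4480 + 1931·2211
1 = 1931·51491 − 22194·4480
So 1 = (1931)·51491 + (-22194)·4480.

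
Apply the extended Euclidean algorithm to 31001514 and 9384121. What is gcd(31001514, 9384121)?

Apply Euclid's algorithm to 31001514 and 9384121:
31001514 = 3*9384121 + 2849151
9384121 = 3*2849151 + 836668
2849151 = 3*836668 + 339147
836668 = 2*339147 + 158374
339147 = 2*158374 + 22399
158374 = 7*22399 + 1581
22399 = 14*1581 + 265
1581 = 5*265 + 256
265 = 1*256 + 9
256 = 28*9 + 4
9 = 2*4 + 1
4 = 4*1 + 0
gcd(31001514, 9384121) = 1.
Working backward:
1 = 9 − 2·4
1 = −2·256 + 57·9
1 = 57·265 − 59·256
1 = −59·1581 + 352·265
1 = 352·22399 − 4987·1581
1 = −4987·158374 + 35261·22399
1 = 35261·339147 − 75509·158374
1 = −75509·836668 + 186279·339147
1 = 186279·2849151 − 634346·836668
1 = −634346·9384121 + 2089317·2849151
1 = 2089317·31001514 − 6902297·9384121
So 1 = (2089317)·31001514 + (-6902297)·9384121.

1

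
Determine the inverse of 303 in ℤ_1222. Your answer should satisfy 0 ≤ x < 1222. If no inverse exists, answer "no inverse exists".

Extended Euclidean algorithm:
1222 = 4×303 + 10
303 = 30×10 + 3
10 = 3×3 + 1
3 = 3×1 + 0
gcd = 1, so the inverse exists. Back-substitute:
1 = 10 − 3·3
1 = −3·303 + 91·10
1 = 91·1222 − 367·303
Hence 303⁻¹ ≡ -367 ≡ 855 (mod 1222).

855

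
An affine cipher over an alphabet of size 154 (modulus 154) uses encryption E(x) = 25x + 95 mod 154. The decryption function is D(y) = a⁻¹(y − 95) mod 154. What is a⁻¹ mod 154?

Run Euclid on (154, 25):
154 = 6×25 + 4
25 = 6×4 + 1
4 = 4×1 + 0
Since gcd(25, 154) = 1, back-substitute to write 1 as a combination:
1 = 25 − 6·4
1 = −6·154 + 37·25
So 25·37 ≡ 1 (mod 154).

37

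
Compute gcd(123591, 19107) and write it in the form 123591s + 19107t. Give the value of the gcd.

Repeated division:
123591 = 6*19107 + 8949
19107 = 2*8949 + 1209
8949 = 7*1209 + 486
1209 = 2*486 + 237
486 = 2*237 + 12
237 = 19*12 + 9
12 = 1*9 + 3
9 = 3*3 + 0
gcd(123591, 19107) = 3.
Working backward:
3 = 12 − 9
3 = −237 + 20·12
3 = 20·486 − 41·237
3 = −41·1209 + 102·486
3 = 102·8949 − 755·1209
3 = −755·19107 + 1612·8949
3 = 1612·123591 − 10427·19107
So 3 = (1612)·123591 + (-10427)·19107.

3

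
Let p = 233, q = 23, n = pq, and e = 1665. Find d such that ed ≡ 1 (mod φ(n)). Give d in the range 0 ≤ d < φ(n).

φ(n) = (p−1)(q−1) = 232·22 = 5104.
Need d with 1665·d ≡ 1 (mod 5104). Apply the extended Euclidean algorithm:
5104 = 3×1665 + 109
1665 = 15×109 + 30
109 = 3×30 + 19
30 = 1×19 + 11
19 = 1×11 + 8
11 = 1×8 + 3
8 = 2×3 + 2
3 = 1×2 + 1
2 = 2×1 + 0
Back-substitute:
1 = 3 − 2
1 = −8 + 3·3
1 = 3·11 − 4·8
1 = −4·19 + 7·11
1 = 7·30 − 11·19
1 = −11·109 + 40·30
1 = 40·1665 − 611·109
1 = −611·5104 + 1873·1665
So 1665·1873 ≡ 1 (mod 5104), hence d = 1873.

1873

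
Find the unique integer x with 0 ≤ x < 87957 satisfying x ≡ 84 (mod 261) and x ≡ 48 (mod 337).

78906

Write x = 84 + 261·k. Then 261·k ≡ 48 − 84 ≡ 301 (mod 337).
Need 261⁻¹ mod 337. Extended Euclid on (337, 261):
337 = 1*261 + 76
261 = 3*76 + 33
76 = 2*33 + 10
33 = 3*10 + 3
10 = 3*3 + 1
3 = 3*1 + 0
Back-substitute:
1 = 10 − 3·3
1 = −3·33 + 10·10
1 = 10·76 − 23·33
1 = −23·261 + 79·76
1 = 79·337 − 102·261
261⁻¹ ≡ 235 (mod 337), so k ≡ 235·301 ≡ 302 (mod 337).
x = 84 + 261·302 = 78906.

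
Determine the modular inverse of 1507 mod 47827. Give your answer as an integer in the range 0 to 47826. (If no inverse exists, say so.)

41924

Extended Euclidean algorithm:
47827 = 31*1507 + 1110
1507 = 1*1110 + 397
1110 = 2*397 + 316
397 = 1*316 + 81
316 = 3*81 + 73
81 = 1*73 + 8
73 = 9*8 + 1
8 = 8*1 + 0
gcd = 1, so the inverse exists. Back-substitute:
1 = 73 − 9·8
1 = −9·81 + 10·73
1 = 10·316 − 39·81
1 = −39·397 + 49·316
1 = 49·1110 − 137·397
1 = −137·1507 + 186·1110
1 = 186·47827 − 5903·1507
So 1507·(-5903) ≡ 1 (mod 47827), and -5903 ≡ 41924 (mod 47827).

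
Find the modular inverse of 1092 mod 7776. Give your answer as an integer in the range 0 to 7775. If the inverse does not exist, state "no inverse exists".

no inverse exists

Compute gcd(1092, 7776):
7776 = 7×1092 + 132
1092 = 8×132 + 36
132 = 3×36 + 24
36 = 1×24 + 12
24 = 2×12 + 0
The gcd is 12, not 1, hence no inverse exists.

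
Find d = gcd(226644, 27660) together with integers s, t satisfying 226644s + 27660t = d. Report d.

12

Euclidean algorithm:
226644 = 8×27660 + 5364
27660 = 5×5364 + 840
5364 = 6×840 + 324
840 = 2×324 + 192
324 = 1×192 + 132
192 = 1×132 + 60
132 = 2×60 + 12
60 = 5×12 + 0
gcd(226644, 27660) = 12.
Working backward:
12 = 132 − 2·60
12 = −2·192 + 3·132
12 = 3·324 − 5·192
12 = −5·840 + 13·324
12 = 13·5364 − 83·840
12 = −83·27660 + 428·5364
12 = 428·226644 − 3507·27660
So 12 = (428)·226644 + (-3507)·27660.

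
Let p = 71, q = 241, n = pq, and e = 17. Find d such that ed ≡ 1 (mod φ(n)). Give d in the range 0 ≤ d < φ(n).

3953

φ(n) = (p−1)(q−1) = 70·240 = 16800.
Need d with 17·d ≡ 1 (mod 16800). Apply the extended Euclidean algorithm:
16800 = 988×17 + 4
17 = 4×4 + 1
4 = 4×1 + 0
Back-substitute:
1 = 17 − 4·4
1 = −4·16800 + 3953·17
So 17·3953 ≡ 1 (mod 16800), hence d = 3953.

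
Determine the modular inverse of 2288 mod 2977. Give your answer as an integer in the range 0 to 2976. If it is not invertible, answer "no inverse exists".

no inverse exists

Compute gcd(2288, 2977):
2977 = 1·2288 + 689
2288 = 3·689 + 221
689 = 3·221 + 26
221 = 8·26 + 13
26 = 2·13 + 0
gcd(2288, 2977) = 13 ≠ 1, so 2288 has no multiplicative inverse modulo 2977.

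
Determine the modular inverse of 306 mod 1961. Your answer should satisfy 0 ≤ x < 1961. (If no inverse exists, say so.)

1506

Extended Euclidean algorithm:
1961 = 6×306 + 125
306 = 2×125 + 56
125 = 2×56 + 13
56 = 4×13 + 4
13 = 3×4 + 1
4 = 4×1 + 0
Since gcd(306, 1961) = 1, back-substitute to write 1 as a combination:
1 = 13 − 3·4
1 = −3·56 + 13·13
1 = 13·125 − 29·56
1 = −29·306 + 71·125
1 = 71·1961 − 455·306
Thus 306·(-455) ≡ 1 (mod 1961); reducing, -455 mod 1961 = 1506.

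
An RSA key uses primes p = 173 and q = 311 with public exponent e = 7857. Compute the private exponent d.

φ(n) = (p−1)(q−1) = 172·310 = 53320.
Need d with 7857·d ≡ 1 (mod 53320). Apply the extended Euclidean algorithm:
53320 = 6·7857 + 6178
7857 = 1·6178 + 1679
6178 = 3·1679 + 1141
1679 = 1·1141 + 538
1141 = 2·538 + 65
538 = 8·65 + 18
65 = 3·18 + 11
18 = 1·11 + 7
11 = 1·7 + 4
7 = 1·4 + 3
4 = 1·3 + 1
3 = 3·1 + 0
Back-substitute:
1 = 4 − 3
1 = −7 + 2·4
1 = 2·11 − 3·7
1 = −3·18 + 5·11
1 = 5·65 − 18·18
1 = −18·538 + 149·65
1 = 149·1141 − 316·538
1 = −316·1679 + 465·1141
1 = 465·6178 − 1711·1679
1 = −1711·7857 + 2176·6178
1 = 2176·53320 − 14767·7857
So 7857·(-14767) ≡ 1 (mod 53320), hence d ≡ -14767 ≡ 38553 (mod 53320).

38553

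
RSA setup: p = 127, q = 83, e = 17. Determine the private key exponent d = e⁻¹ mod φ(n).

7901

φ(n) = (p−1)(q−1) = 126·82 = 10332.
Need d with 17·d ≡ 1 (mod 10332). Apply the extended Euclidean algorithm:
10332 = 607*17 + 13
17 = 1*13 + 4
13 = 3*4 + 1
4 = 4*1 + 0
Back-substitute:
1 = 13 − 3·4
1 = −3·17 + 4·13
1 = 4·10332 − 2431·17
So 17·(-2431) ≡ 1 (mod 10332), hence d ≡ -2431 ≡ 7901 (mod 10332).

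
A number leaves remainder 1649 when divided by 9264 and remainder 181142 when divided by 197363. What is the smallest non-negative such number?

437734913

Write x = 1649 + 9264·k. Then 9264·k ≡ 181142 − 1649 ≡ 179493 (mod 197363).
Need 9264⁻¹ mod 197363. Extended Euclid on (197363, 9264):
197363 = 21·9264 + 2819
9264 = 3·2819 + 807
2819 = 3·807 + 398
807 = 2·398 + 11
398 = 36·11 + 2
11 = 5·2 + 1
2 = 2·1 + 0
Back-substitute:
1 = 11 − 5·2
1 = −5·398 + 181·11
1 = 181·807 − 367·398
1 = −367·2819 + 1282·807
1 = 1282·9264 − 4213·2819
1 = −4213·197363 + 89755·9264
9264⁻¹ ≡ 89755 (mod 197363), so k ≡ 89755·179493 ≡ 47251 (mod 197363).
x = 1649 + 9264·47251 = 437734913.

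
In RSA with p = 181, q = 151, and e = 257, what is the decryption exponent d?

14393

φ(n) = (p−1)(q−1) = 180·150 = 27000.
Need d with 257·d ≡ 1 (mod 27000). Apply the extended Euclidean algorithm:
27000 = 105·257 + 15
257 = 17·15 + 2
15 = 7·2 + 1
2 = 2·1 + 0
Back-substitute:
1 = 15 − 7·2
1 = −7·257 + 120·15
1 = 120·27000 − 12607·257
So 257·(-12607) ≡ 1 (mod 27000), hence d ≡ -12607 ≡ 14393 (mod 27000).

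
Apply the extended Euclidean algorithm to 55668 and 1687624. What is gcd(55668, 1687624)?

Apply Euclid's algorithm to 1687624 and 55668:
1687624 = 30×55668 + 17584
55668 = 3×17584 + 2916
17584 = 6×2916 + 88
2916 = 33×88 + 12
88 = 7×12 + 4
12 = 3×4 + 0
gcd(55668, 1687624) = 4.
Back-substituting:
4 = 88 − 7·12
4 = −7·2916 + 232·88
4 = 232·17584 − 1399·2916
4 = −1399·55668 + 4429·17584
4 = 4429·1687624 − 134269·55668
So 4 = (4429)·1687624 + (-134269)·55668.

4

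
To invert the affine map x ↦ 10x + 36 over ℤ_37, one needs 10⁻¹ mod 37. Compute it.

Run Euclid on (37, 10):
37 = 3×10 + 7
10 = 1×7 + 3
7 = 2×3 + 1
3 = 3×1 + 0
Since gcd(10, 37) = 1, back-substitute to write 1 as a combination:
1 = 7 − 2·3
1 = −2·10 + 3·7
1 = 3·37 − 11·10
Hence 10⁻¹ ≡ -11 ≡ 26 (mod 37).

26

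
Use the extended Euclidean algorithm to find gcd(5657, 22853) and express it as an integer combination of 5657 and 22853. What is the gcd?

1

Euclidean algorithm:
22853 = 4×5657 + 225
5657 = 25×225 + 32
225 = 7×32 + 1
32 = 32×1 + 0
gcd(5657, 22853) = 1.
Working backward:
1 = 225 − 7·32
1 = −7·5657 + 176·225
1 = 176·22853 − 711·5657
So 1 = (176)·22853 + (-711)·5657.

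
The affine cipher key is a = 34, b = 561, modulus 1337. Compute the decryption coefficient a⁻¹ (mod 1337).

118

gcd(1337, 34) by repeated division:
1337 = 39·34 + 11
34 = 3·11 + 1
11 = 11·1 + 0
Since gcd(34, 1337) = 1, back-substitute to write 1 as a combination:
1 = 34 − 3·11
1 = −3·1337 + 118·34
So 34·118 ≡ 1 (mod 1337).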